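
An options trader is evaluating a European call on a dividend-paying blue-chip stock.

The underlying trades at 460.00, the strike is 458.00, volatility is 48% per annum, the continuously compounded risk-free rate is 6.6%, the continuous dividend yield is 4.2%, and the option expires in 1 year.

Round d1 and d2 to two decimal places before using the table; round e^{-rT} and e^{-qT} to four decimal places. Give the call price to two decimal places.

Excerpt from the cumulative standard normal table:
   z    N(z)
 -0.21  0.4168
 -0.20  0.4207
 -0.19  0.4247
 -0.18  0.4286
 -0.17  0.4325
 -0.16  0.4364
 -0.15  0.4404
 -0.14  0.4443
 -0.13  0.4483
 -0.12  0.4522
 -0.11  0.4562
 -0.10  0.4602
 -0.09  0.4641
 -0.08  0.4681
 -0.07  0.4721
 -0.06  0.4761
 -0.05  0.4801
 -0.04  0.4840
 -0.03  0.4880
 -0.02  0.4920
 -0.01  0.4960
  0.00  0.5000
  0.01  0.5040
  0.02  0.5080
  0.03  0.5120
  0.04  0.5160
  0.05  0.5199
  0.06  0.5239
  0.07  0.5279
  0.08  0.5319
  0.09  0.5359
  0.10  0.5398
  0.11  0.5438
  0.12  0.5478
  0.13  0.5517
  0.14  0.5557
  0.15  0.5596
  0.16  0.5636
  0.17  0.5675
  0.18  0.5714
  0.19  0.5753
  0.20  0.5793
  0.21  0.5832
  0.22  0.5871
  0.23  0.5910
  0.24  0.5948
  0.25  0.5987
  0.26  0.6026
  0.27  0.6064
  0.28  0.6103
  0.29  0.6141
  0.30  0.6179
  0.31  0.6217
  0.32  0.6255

88.80

T = 1;  σ√T = 0.4800
d₁ = [ln(460/458) + (0.066 − 0.042 + ½·0.48²)·1] / (σ√T) = (0.0044 + 0.1392) / 0.4800 = 0.2991 → 0.30
d₂ = 0.2991 − 0.4800 = -0.1809 → -0.18
e^(−qT) = e^(−0.042·1) = 0.9589;  e^(−rT) = e^(−0.066·1) = 0.9361
N(d₁) = N(0.30) = 0.6179;  N(d₂) = N(-0.18) = 0.4286
C = 460·0.9589·0.6179 − 458·0.9361·0.4286 = 272.5520 − 183.7553 = 88.7967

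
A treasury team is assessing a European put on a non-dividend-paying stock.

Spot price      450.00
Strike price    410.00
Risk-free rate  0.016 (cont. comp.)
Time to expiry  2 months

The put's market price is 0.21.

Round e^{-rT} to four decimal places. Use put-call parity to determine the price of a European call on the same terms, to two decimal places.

e^(−rT) = e^(−0.016·0.1667) = 0.9973
Put-call parity: C − P = S − K·e^(−rT) = 450 − 410·0.9973 = 450 − 408.8930 = 41.1070
C = P + (C − P) = 0.21 + (41.1070) = 41.3170

41.32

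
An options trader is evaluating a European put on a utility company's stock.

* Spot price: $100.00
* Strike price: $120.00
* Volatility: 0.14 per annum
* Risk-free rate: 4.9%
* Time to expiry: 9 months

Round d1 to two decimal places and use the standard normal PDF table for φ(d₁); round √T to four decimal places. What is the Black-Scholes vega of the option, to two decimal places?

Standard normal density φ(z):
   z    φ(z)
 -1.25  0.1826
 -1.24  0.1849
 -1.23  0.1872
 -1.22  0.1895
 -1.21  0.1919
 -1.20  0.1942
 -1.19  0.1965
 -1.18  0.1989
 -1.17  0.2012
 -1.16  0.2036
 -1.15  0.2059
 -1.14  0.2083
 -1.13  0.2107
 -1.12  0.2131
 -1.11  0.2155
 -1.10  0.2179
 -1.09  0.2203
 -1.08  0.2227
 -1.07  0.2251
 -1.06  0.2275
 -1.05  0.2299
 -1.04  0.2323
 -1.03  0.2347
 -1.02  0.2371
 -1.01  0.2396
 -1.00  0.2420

σ√T = 0.14 × 0.8660 = 0.1212
d₁ = [ln(100/120) + (0.049 + 0.14²/2)·0.75] / 0.1212 = [-0.1823 + 0.0441] / 0.1212 = -1.1400 which rounds to -1.14
√T = √0.75 = 0.8660
φ(d₁) = φ(-1.14) = 0.2083
vega = S·φ(d₁)·√T = 100·0.2083·0.8660 = 18.0388

18.04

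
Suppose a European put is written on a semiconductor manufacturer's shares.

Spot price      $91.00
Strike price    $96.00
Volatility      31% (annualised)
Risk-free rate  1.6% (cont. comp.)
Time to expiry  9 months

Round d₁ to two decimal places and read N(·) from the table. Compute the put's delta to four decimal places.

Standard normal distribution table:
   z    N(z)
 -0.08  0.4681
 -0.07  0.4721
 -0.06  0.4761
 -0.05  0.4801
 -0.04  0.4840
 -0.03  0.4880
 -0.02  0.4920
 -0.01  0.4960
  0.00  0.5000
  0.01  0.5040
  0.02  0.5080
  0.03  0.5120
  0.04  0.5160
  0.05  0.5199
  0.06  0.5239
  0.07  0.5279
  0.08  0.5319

T = 0.75;  σ√T = 0.2685
ln(S/K) + (r + σ²/2)T = ln(91/96) + (0.016 + 0.31²/2)·0.75 = -0.0535 + 0.0480 = -0.0055
d₁ = -0.0055 / 0.2685 = -0.0203 ≈ -0.02
N(d₁) = N(-0.02) = 0.4920
Δ_put = N(d₁) − 1 = 0.4920 − 1 = -0.5080

-0.5080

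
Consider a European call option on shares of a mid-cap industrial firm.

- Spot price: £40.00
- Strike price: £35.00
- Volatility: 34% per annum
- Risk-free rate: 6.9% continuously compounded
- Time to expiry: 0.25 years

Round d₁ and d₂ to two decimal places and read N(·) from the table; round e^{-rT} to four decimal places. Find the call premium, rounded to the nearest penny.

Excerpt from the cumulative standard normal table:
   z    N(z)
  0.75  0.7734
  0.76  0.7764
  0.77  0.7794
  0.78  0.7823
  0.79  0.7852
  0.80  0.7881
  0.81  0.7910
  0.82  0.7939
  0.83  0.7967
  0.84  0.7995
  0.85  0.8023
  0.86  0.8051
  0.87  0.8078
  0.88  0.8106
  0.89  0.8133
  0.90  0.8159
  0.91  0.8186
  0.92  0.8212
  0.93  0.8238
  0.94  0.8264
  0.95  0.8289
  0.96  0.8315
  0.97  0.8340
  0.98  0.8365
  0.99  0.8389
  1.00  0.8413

£6.25

σ√T = 0.34·√0.25 = 0.1700
d₁ = [ln(40/35) + (0.069 + 0.34²/2)·0.25] / 0.1700 = [0.1335 + 0.0317] / 0.1700 = 0.9719 ≈ 0.97
d₂ = d₁ − σ√T = 0.9719 − 0.1700 = 0.8019 ≈ 0.80
exp(−rT) = exp(−0.069·0.25) = 0.9829
N(d₁) = N(0.97) = 0.8340;  N(d₂) = N(0.80) = 0.7881
C = 40·0.8340 − 35·0.9829·0.7881 = 33.3600 − 27.1118 = 6.2482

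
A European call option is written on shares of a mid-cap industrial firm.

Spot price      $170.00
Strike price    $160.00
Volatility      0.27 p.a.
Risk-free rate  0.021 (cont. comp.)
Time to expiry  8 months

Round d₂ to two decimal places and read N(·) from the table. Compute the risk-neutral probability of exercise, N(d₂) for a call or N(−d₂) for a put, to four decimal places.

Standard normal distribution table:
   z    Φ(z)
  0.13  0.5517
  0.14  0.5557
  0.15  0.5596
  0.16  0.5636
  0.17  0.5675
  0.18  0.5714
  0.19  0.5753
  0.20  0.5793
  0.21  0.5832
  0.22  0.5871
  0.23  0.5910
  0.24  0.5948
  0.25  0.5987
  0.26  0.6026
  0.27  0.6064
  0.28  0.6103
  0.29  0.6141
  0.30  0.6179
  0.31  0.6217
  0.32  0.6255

0.5910

T = 0.6667;  σ√T = 0.2205
d₁ = [ln(170/160) + (0.021 + ½·0.27²)·0.6667] / (σ√T) = (0.0606 + 0.0383) / 0.2205 = 0.4487 ⇒ 0.45
d₂ = 0.4487 − 0.2205 = 0.2283 ⇒ 0.23
Risk-neutral Pr[S_T > K] = N(d₂) = N(0.23) = 0.5910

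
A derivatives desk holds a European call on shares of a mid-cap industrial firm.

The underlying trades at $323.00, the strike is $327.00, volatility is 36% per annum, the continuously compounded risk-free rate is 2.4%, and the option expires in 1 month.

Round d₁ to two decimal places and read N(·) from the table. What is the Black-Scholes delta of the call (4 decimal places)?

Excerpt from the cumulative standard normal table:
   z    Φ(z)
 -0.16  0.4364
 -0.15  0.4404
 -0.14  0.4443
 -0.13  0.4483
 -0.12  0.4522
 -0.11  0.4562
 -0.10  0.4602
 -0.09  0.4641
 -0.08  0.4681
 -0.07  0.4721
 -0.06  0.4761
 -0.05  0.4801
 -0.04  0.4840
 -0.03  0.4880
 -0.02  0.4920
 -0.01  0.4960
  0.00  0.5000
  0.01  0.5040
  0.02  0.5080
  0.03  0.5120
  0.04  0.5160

0.4801

σ√T = 0.36 × 0.2887 = 0.1039
ln(S/K) + (r + σ²/2)T = ln(323/327) + (0.024 + 0.36²/2)·0.08333 = -0.0123 + 0.0074 = -0.0049
d₁ = -0.0049 / 0.1039 = -0.0472 ≈ -0.05
N(d₁) = N(-0.05) = 0.4801
Δ_call = N(d₁) = 0.4801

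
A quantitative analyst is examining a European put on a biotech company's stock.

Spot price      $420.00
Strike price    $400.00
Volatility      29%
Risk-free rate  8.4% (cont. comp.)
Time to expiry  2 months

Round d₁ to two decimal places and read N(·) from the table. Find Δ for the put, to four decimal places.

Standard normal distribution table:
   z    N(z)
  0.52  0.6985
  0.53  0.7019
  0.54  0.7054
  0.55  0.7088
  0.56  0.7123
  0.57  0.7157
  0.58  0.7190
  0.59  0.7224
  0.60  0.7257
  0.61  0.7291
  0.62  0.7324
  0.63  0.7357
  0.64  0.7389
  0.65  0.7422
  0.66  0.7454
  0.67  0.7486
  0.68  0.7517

T = 0.1667;  σ√T = 0.1184
d₁ = [ln(420/400) + (0.084 + ½·0.29²)·0.1667] / (σ√T) = (0.0488 + 0.0210) / 0.1184 = 0.5896 ≈ 0.59
N(d₁) = N(0.59) = 0.7224
Δ_put = N(d₁) − 1 = 0.7224 − 1 = -0.2776

-0.2776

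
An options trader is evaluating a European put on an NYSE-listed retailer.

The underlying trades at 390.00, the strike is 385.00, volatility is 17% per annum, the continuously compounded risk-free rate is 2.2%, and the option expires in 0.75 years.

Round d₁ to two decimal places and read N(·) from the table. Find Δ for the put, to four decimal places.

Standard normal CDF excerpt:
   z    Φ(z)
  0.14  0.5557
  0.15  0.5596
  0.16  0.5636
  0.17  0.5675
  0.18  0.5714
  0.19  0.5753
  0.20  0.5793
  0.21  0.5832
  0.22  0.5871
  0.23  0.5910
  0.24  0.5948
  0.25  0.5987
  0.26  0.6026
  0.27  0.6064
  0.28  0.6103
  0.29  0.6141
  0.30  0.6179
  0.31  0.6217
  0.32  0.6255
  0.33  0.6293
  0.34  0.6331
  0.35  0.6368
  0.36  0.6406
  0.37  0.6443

σ√T = 0.17·√0.75 = 0.1472
ln(S/K) + (r + σ²/2)T = ln(390/385) + (0.022 + 0.17²/2)·0.75 = 0.0129 + 0.0273 = 0.0402
d₁ = 0.0402 / 0.1472 = 0.2733 → 0.27
N(d₁) = N(0.27) = 0.6064
Δ_put = N(d₁) − 1 = 0.6064 − 1 = -0.3936

-0.3936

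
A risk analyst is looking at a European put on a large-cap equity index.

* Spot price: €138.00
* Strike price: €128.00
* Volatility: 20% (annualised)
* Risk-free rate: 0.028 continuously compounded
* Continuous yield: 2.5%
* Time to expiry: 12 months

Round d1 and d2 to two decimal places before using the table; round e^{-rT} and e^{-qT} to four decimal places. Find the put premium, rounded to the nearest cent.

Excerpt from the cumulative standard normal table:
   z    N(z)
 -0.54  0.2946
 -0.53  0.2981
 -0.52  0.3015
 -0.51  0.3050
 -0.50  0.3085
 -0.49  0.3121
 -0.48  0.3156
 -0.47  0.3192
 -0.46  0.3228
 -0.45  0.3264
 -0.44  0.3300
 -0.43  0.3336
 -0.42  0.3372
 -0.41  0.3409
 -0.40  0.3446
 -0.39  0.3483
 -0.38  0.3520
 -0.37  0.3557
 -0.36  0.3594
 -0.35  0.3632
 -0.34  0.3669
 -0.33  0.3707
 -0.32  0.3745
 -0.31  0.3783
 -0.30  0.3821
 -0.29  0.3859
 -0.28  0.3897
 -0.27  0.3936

σ√T = 0.2 × 1.0000 = 0.2000
d₁ = [ln(138/128) + (0.028 − 0.025 + 0.2²/2)·1] / 0.2000 = [0.0752 + 0.0230] / 0.2000 = 0.4911 ≈ 0.49
d₂ = d₁ − σ√T = 0.4911 − 0.2000 = 0.2911 ≈ 0.29
e^(−qT) = e^(−0.025·1) = 0.9753;  e^(−rT) = e^(−0.028·1) = 0.9724
N(−d₂) = N(-0.29) = 0.3859;  N(−d₁) = N(-0.49) = 0.3121
P = 128·0.9724·0.3859 − 138·0.9753·0.3121 = 48.0319 − 42.0060 = 6.0259

€6.03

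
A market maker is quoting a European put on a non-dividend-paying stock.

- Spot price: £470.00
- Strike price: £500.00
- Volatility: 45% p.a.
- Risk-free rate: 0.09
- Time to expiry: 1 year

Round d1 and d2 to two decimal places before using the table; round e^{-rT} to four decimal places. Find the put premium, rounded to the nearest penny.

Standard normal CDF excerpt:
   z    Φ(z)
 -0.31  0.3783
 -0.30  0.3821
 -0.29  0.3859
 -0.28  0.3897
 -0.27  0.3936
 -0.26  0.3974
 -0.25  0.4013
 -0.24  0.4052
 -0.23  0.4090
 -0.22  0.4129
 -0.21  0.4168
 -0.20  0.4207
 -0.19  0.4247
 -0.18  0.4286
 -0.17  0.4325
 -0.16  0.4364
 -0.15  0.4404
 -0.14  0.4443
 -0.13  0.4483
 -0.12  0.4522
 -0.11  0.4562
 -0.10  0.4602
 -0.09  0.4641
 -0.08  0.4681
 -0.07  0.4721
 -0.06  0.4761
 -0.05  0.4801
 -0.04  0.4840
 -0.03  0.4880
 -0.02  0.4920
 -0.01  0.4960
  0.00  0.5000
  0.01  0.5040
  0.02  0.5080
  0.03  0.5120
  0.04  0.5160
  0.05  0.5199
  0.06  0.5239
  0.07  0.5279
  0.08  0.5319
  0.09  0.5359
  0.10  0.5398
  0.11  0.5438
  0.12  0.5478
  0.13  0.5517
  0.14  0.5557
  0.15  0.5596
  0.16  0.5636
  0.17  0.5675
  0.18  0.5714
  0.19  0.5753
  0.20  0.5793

σ√T = 0.45·√1 = 0.4500
d₁ = [ln(470/500) + (0.09 + ½·0.45²)·1] / (σ√T) = (-0.0619 + 0.1913) / 0.4500 = 0.2875 ≈ 0.29
d₂ = 0.2875 − 0.4500 = -0.1625 ≈ -0.16
exp(−rT) = exp(−0.09·1) = 0.9139
N(−d₂) = N(0.16) = 0.5636;  N(−d₁) = N(-0.29) = 0.3859
P = 500·0.9139·0.5636 − 470·0.3859 = 257.5370 − 181.3730 = 76.1640

£76.16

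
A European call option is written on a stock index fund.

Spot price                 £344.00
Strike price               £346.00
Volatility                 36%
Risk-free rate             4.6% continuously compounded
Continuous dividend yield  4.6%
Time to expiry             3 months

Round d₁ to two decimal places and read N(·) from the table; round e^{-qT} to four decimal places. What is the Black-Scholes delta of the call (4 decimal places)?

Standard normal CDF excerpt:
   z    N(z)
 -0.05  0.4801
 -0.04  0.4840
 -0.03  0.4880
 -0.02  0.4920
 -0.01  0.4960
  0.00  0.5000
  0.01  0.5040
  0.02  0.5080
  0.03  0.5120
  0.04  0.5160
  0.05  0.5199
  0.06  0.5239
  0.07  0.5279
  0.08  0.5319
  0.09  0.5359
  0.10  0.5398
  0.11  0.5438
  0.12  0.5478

T = 0.25;  σ√T = 0.1800
d₁ = [ln(344/346) + (0.046 − 0.046 + 0.36²/2)·0.25] / 0.1800 = [-0.0058 + 0.0162] / 0.1800 = 0.0578 which rounds to 0.06
N(d₁) = N(0.06) = 0.5239
Δ_call = e^(−qT)·N(d₁) = 0.9886·0.5239 = 0.5179

0.5179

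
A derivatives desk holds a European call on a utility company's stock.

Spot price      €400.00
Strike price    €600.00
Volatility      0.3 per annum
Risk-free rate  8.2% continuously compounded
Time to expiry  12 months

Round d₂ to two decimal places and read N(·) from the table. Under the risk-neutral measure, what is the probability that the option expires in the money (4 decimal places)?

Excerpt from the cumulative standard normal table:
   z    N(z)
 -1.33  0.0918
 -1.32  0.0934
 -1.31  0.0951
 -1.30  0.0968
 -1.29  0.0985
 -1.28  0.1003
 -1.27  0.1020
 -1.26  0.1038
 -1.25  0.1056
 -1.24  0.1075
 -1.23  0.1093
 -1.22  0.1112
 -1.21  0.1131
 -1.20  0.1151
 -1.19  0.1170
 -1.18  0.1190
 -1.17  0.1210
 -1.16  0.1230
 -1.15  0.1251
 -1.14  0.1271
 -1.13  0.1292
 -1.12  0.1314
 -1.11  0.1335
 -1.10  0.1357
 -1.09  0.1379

σ√T = 0.3 × 1.0000 = 0.3000
d₁ = [ln(400/600) + (0.082 + 0.3²/2)·1] / 0.3000 = [-0.4055 + 0.1270] / 0.3000 = -0.9282 which rounds to -0.93
d₂ = d₁ − σ√T = -0.9282 − 0.3000 = -1.2282 which rounds to -1.23
Pr(exercise) under Q = N(d₂) = 0.1093

0.1093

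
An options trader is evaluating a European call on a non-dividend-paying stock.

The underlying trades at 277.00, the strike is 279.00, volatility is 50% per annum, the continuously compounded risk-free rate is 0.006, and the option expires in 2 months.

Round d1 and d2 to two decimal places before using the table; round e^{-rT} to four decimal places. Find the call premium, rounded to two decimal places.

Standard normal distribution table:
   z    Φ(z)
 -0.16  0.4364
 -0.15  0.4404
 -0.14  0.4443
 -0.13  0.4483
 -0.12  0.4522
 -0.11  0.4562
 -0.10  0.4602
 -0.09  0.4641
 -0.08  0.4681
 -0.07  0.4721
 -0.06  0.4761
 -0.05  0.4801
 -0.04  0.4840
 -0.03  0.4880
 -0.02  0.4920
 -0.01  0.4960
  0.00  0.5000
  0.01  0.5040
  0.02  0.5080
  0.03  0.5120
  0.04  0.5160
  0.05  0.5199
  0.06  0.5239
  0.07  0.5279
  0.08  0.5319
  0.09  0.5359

T = 0.1667;  σ√T = 0.2041
d₁ = [ln(277/279) + (0.006 + 0.5²/2)·0.1667] / 0.2041 = [-0.0072 + 0.0218] / 0.2041 = 0.0717 ≈ 0.07
d₂ = d₁ − σ√T = 0.0717 − 0.2041 = -0.1324 ≈ -0.13
exp(−rT) = exp(−0.006·0.1667) = 0.9990
C = 277·N(0.07) − 279·0.9990·N(-0.13) = 277·0.5279 − 279·0.9990·0.4483 = 146.2283 − 124.9506 = 21.2777

21.28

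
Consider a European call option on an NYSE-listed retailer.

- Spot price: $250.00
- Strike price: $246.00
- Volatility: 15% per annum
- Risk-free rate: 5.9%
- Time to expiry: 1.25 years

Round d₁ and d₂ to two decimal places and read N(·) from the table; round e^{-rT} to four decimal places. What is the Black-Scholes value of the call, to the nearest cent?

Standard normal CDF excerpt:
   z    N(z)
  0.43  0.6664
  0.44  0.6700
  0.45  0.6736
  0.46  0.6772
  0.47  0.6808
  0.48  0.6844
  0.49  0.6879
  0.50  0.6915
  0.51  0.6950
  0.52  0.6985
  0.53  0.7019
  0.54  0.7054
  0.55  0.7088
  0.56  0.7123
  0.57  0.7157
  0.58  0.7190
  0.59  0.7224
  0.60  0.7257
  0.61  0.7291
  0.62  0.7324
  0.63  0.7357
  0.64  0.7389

$29.18

σ√T = 0.15 × 1.1180 = 0.1677
ln(S/K) + (r + σ²/2)T = ln(250/246) + (0.059 + 0.15²/2)·1.25 = 0.0161 + 0.0878 = 0.1039
d₁ = 0.1039 / 0.1677 = 0.6198 ≈ 0.62
d₂ = d₁ − σ√T = 0.6198 − 0.1677 = 0.4521 ≈ 0.45
e^(−rT) = e^(−0.059·1.25) = 0.9289
N(d₁) = N(0.62) = 0.7324;  N(d₂) = N(0.45) = 0.6736
C = 250·0.7324 − 246·0.9289·0.6736 = 183.1000 − 153.9239 = 29.1761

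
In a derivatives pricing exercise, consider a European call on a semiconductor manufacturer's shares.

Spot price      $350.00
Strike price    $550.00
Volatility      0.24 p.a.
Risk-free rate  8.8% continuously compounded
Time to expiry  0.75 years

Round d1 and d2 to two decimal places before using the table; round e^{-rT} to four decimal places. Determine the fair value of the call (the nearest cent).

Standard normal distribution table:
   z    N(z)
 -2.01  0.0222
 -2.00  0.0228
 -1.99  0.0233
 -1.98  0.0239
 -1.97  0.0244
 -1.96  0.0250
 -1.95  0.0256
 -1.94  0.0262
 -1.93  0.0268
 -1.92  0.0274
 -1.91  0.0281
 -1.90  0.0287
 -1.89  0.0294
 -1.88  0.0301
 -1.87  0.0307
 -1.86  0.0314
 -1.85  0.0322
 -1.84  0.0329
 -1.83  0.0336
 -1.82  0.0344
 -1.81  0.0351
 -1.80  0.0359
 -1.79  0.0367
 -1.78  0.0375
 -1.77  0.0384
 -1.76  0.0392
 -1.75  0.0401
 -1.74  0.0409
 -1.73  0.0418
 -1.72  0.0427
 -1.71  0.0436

T = 0.75;  σ√T = 0.2078
d₁ = [ln(350/550) + (0.088 + 0.24²/2)·0.75] / 0.2078 = [-0.4520 + 0.0876] / 0.2078 = -1.7531 ≈ -1.75
d₂ = d₁ − σ√T = -1.7531 − 0.2078 = -1.9610 ≈ -1.96
e^(−rT) = e^(−0.088·0.75) = 0.9361
C = 350·N(-1.75) − 550·0.9361·N(-1.96) = 350·0.0401 − 550·0.9361·0.0250 = 14.0350 − 12.8714 = 1.1636

$1.16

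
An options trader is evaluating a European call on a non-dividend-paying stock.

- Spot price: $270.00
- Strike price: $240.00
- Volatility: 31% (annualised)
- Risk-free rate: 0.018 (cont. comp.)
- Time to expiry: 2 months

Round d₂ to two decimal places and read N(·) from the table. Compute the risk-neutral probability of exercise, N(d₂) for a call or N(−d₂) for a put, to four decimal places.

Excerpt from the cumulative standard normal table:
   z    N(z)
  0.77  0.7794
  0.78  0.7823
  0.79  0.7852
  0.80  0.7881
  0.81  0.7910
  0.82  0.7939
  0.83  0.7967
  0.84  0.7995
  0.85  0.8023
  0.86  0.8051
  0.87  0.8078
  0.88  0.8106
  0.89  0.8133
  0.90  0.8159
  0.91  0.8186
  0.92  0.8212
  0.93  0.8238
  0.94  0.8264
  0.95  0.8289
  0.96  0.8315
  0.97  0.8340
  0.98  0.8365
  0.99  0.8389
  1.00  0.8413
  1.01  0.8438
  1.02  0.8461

0.8133

σ√T = 0.31 × 0.4082 = 0.1266
d₁ = [ln(270/240) + (0.018 + 0.31²/2)·0.1667] / 0.1266 = [0.1178 + 0.0110] / 0.1266 = 1.0177 ⇒ 1.02
d₂ = d₁ − σ√T = 1.0177 − 0.1266 = 0.8911 ⇒ 0.89
Pr(exercise) under Q = N(d₂) = 0.8133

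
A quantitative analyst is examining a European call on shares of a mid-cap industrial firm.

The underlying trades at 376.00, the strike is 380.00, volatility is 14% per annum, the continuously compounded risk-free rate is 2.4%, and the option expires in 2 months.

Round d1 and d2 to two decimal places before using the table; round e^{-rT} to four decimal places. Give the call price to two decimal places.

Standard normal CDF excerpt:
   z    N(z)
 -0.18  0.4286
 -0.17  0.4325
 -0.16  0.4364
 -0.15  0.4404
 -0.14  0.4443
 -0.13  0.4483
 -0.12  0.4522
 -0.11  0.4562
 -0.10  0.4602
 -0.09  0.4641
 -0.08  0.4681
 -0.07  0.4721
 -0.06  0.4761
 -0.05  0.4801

T = 0.1667;  σ√T = 0.0572
d₁ = [ln(376/380) + (0.024 + 0.14²/2)·0.1667] / 0.0572 = [-0.0106 + 0.0056] / 0.0572 = -0.0866 ≈ -0.09
d₂ = d₁ − σ√T = -0.0866 − 0.0572 = -0.1437 ≈ -0.14
e^(−rT) = e^(−0.024·0.1667) = 0.9960
C = 376·N(-0.09) − 380·0.9960·N(-0.14) = 376·0.4641 − 380·0.9960·0.4443 = 174.5016 − 168.1587 = 6.3429

6.34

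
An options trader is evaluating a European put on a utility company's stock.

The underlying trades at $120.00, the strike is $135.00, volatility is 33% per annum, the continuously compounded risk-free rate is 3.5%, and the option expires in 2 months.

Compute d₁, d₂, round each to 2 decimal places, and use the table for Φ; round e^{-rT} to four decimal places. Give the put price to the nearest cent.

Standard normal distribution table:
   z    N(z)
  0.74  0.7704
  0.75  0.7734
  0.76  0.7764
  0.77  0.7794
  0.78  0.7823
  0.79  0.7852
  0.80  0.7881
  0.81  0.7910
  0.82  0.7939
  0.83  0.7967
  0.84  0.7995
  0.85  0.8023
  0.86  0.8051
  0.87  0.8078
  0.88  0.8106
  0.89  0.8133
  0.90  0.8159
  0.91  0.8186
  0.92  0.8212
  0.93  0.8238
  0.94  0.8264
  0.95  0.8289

T = 0.1667;  σ√T = 0.1347
d₁ = [ln(120/135) + (0.035 + ½·0.33²)·0.1667] / (σ√T) = (-0.1178 + 0.0149) / 0.1347 = -0.7636 which rounds to -0.76
d₂ = -0.7636 − 0.1347 = -0.8983 which rounds to -0.90
e^(−rT) = e^(−0.035·0.1667) = 0.9942
P = 135·0.9942·N(0.90) − 120·N(0.76) = 135·0.9942·0.8159 − 120·0.7764 = 109.5077 − 93.1680 = 16.3397

$16.34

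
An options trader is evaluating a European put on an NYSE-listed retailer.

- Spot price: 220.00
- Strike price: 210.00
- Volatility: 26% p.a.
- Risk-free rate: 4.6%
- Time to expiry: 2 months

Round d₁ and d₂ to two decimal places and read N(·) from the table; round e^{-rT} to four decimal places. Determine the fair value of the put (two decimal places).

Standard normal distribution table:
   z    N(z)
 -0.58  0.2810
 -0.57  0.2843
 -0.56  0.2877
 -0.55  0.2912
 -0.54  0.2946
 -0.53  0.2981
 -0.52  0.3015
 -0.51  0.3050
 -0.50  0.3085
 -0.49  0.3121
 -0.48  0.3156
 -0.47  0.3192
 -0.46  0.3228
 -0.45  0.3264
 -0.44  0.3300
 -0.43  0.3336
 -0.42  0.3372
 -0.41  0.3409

σ√T = 0.26 × 0.4082 = 0.1061
d₁ = [ln(220/210) + (0.046 + 0.26²/2)·0.1667] / 0.1061 = [0.0465 + 0.0133] / 0.1061 = 0.5636 → 0.56
d₂ = d₁ − σ√T = 0.5636 − 0.1061 = 0.4574 → 0.46
e^(−rT) = e^(−0.046·0.1667) = 0.9924
N(−d₂) = N(-0.46) = 0.3228;  N(−d₁) = N(-0.56) = 0.2877
P = 210·0.9924·0.3228 − 220·0.2877 = 67.2728 − 63.2940 = 3.9788

3.98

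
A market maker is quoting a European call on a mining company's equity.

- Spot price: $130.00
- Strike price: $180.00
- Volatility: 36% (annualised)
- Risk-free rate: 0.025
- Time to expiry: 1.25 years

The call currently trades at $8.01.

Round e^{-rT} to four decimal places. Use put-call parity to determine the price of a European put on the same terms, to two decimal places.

e^(−rT) = e^(−0.025·1.25) = 0.9692
Put-call parity: C − P = S − K·e^(−rT) = 130 − 180·0.9692 = 130 − 174.4560 = -44.4560
P = C − (C − P) = 8.01 − (-44.4560) = 52.4660

$52.47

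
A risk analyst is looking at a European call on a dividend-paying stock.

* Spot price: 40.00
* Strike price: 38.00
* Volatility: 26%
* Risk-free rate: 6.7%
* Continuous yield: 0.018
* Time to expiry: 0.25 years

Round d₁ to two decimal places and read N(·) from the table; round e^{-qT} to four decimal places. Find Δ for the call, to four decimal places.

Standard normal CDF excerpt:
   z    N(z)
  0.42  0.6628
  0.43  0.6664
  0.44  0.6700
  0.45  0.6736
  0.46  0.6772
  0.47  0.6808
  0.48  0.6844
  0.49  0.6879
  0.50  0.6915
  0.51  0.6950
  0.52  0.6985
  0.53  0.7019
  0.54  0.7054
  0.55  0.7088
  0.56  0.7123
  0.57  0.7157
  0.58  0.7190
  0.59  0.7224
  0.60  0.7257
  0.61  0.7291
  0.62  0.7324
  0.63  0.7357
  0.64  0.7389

0.7056

σ√T = 0.26 × 0.5000 = 0.1300
ln(S/K) + (r − q + σ²/2)T = ln(40/38) + (0.067 − 0.018 + 0.26²/2)·0.25 = 0.0513 + 0.0207 = 0.0720
d₁ = 0.0720 / 0.1300 = 0.5538 ≈ 0.55
N(d₁) = N(0.55) = 0.7088
Δ_call = e^(−qT)·N(d₁) = 0.9955·0.7088 = 0.7056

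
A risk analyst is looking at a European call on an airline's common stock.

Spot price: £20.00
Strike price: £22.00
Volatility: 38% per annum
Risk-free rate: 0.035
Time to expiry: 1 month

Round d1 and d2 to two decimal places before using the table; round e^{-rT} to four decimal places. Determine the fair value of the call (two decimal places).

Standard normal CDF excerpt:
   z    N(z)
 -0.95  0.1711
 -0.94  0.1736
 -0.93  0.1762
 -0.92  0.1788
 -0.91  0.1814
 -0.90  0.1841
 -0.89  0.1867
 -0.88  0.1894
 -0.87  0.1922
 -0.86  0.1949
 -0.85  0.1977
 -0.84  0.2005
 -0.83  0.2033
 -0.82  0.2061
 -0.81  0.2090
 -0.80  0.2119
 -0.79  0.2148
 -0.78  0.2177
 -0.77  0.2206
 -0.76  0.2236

σ√T = 0.38 × 0.2887 = 0.1097
d₁ = [ln(20/22) + (0.035 + ½·0.38²)·0.08333] / (σ√T) = (-0.0953 + 0.0089) / 0.1097 = -0.7874 ≈ -0.79
d₂ = -0.7874 − 0.1097 = -0.8971 ≈ -0.90
exp(−rT) = exp(−0.035·0.08333) = 0.9971
C = 20·N(-0.79) − 22·0.9971·N(-0.90) = 20·0.2148 − 22·0.9971·0.1841 = 4.2960 − 4.0385 = 0.2575

£0.26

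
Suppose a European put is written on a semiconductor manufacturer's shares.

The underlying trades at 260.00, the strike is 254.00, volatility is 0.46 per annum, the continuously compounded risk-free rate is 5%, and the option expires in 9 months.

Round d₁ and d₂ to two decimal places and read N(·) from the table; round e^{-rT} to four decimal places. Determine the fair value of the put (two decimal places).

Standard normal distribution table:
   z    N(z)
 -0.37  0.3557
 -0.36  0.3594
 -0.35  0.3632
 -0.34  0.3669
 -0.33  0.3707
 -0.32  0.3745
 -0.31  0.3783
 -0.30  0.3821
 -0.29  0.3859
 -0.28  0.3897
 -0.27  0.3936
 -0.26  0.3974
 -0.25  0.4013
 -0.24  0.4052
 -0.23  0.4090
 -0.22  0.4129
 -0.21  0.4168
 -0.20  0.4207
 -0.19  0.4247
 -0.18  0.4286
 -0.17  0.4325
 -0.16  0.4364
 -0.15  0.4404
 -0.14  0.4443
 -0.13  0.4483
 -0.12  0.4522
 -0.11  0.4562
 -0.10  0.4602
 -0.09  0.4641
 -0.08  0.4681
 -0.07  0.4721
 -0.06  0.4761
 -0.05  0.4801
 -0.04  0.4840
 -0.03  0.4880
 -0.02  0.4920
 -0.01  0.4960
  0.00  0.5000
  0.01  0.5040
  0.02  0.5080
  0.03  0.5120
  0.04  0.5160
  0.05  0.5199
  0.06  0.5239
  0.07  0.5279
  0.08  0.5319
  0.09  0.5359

32.76

σ√T = 0.46·√0.75 = 0.3984
d₁ = [ln(260/254) + (0.05 + ½·0.46²)·0.75] / (σ√T) = (0.0233 + 0.1168) / 0.3984 = 0.3519 which rounds to 0.35
d₂ = 0.3519 − 0.3984 = -0.0464 which rounds to -0.05
e^(−rT) = e^(−0.05·0.75) = 0.9632
P = 254·0.9632·N(0.05) − 260·N(-0.35) = 254·0.9632·0.5199 − 260·0.3632 = 127.1950 − 94.4320 = 32.7630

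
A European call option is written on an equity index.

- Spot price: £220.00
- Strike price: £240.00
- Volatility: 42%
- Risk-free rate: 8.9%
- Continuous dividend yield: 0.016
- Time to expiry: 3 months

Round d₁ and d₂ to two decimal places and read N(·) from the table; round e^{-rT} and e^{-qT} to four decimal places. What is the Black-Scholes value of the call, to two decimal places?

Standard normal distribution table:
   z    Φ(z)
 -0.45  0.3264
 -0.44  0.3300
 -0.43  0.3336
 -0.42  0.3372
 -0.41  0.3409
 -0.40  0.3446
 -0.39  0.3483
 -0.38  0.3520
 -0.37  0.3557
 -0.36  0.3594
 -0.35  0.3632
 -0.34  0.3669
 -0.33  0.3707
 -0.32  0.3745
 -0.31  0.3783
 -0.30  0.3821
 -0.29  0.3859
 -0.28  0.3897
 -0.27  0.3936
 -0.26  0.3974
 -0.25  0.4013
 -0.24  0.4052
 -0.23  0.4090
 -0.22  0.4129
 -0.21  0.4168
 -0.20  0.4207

σ√T = 0.42·√0.25 = 0.2100
d₁ = [ln(220/240) + (0.089 − 0.016 + ½·0.42²)·0.25] / (σ√T) = (-0.0870 + 0.0403) / 0.2100 = -0.2224 → -0.22
d₂ = -0.2224 − 0.2100 = -0.4324 → -0.43
exp(−qT) = exp(−0.016·0.25) = 0.9960;  exp(−rT) = exp(−0.089·0.25) = 0.9780
N(d₁) = N(-0.22) = 0.4129;  N(d₂) = N(-0.43) = 0.3336
C = 220·0.9960·0.4129 − 240·0.9780·0.3336 = 90.4746 − 78.3026 = 12.1721

£12.17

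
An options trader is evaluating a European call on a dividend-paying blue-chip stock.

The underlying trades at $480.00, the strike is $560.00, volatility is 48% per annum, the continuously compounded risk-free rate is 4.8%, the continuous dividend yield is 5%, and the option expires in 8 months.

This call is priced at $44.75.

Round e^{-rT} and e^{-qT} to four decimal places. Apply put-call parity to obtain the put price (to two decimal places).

e^(−qT) = e^(−0.05·0.6667) = 0.9672;  e^(−rT) = e^(−0.048·0.6667) = 0.9685
Put-call parity: C − P = S·e^(−qT) − K·e^(−rT) = 480·0.9672 − 560·0.9685 = 464.2560 − 542.3600 = -78.1040
P = C − (C − P) = 44.75 − (-78.1040) = 122.8540

$122.85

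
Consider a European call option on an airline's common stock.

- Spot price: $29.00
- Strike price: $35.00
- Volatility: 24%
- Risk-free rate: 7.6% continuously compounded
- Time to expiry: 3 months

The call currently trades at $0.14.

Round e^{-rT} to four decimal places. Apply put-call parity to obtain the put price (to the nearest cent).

exp(−rT) = exp(−0.076·0.25) = 0.9812
Put-call parity: C − P = S − K·e^(−rT) = 29 − 35·0.9812 = 29 − 34.3420 = -5.3420
P = C − (C − P) = 0.14 − (-5.3420) = 5.4820

$5.48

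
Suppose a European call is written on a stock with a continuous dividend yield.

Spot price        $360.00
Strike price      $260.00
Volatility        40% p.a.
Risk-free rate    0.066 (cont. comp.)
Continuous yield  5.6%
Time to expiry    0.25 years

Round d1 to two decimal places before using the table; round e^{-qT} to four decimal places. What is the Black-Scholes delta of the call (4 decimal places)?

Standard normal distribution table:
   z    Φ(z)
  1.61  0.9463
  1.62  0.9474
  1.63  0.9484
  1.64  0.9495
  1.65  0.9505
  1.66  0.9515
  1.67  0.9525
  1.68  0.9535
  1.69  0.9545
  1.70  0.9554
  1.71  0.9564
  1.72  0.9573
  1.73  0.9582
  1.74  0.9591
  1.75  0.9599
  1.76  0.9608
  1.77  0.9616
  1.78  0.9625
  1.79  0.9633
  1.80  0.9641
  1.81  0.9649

T = 0.25;  σ√T = 0.2000
d₁ = [ln(360/260) + (0.066 − 0.056 + 0.4²/2)·0.25] / 0.2000 = [0.3254 + 0.0225] / 0.2000 = 1.7396 ≈ 1.74
N(d₁) = N(1.74) = 0.9591
Δ_call = exp(−qT)·N(d₁) = 0.9861·0.9591 = 0.9458

0.9458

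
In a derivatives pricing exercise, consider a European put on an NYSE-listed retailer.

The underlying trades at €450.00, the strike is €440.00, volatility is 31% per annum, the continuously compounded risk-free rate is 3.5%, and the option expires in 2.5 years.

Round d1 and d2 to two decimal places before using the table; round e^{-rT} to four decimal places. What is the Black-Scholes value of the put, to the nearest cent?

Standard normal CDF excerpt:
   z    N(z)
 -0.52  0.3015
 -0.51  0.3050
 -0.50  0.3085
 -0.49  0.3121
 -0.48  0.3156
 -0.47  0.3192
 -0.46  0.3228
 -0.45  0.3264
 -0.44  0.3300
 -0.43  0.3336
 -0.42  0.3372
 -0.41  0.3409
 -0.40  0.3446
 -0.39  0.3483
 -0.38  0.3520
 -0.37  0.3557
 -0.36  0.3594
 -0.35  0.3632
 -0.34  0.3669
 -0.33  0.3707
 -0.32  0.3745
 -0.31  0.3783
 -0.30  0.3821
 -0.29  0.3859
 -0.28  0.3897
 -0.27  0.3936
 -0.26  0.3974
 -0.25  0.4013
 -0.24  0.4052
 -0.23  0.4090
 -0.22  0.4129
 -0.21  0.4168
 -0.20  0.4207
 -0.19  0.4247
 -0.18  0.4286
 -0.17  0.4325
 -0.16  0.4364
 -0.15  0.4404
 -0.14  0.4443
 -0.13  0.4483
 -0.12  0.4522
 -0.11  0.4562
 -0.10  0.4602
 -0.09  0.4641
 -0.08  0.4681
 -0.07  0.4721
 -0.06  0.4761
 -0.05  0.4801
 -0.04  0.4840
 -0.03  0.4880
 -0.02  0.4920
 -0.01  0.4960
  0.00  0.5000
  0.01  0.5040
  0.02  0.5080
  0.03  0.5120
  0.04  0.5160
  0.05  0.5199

€61.15

σ√T = 0.31·√2.5 = 0.4902
d₁ = [ln(450/440) + (0.035 + 0.31²/2)·2.5] / 0.4902 = [0.0225 + 0.2076] / 0.4902 = 0.4694 ⇒ 0.47
d₂ = d₁ − σ√T = 0.4694 − 0.4902 = -0.0207 ⇒ -0.02
exp(−rT) = exp(−0.035·2.5) = 0.9162
N(−d₂) = N(0.02) = 0.5080;  N(−d₁) = N(-0.47) = 0.3192
P = 440·0.9162·0.5080 − 450·0.3192 = 204.7890 − 143.6400 = 61.1490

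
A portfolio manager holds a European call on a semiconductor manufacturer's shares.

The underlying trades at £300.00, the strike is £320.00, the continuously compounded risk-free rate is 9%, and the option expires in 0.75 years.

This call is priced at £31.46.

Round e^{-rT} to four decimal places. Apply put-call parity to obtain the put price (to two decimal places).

e^(−rT) = e^(−0.09·0.75) = 0.9347
Put-call parity: C − P = S − K·e^(−rT) = 300 − 320·0.9347 = 300 − 299.1040 = 0.8960
P = C − (C − P) = 31.46 − (0.8960) = 30.5640

£30.56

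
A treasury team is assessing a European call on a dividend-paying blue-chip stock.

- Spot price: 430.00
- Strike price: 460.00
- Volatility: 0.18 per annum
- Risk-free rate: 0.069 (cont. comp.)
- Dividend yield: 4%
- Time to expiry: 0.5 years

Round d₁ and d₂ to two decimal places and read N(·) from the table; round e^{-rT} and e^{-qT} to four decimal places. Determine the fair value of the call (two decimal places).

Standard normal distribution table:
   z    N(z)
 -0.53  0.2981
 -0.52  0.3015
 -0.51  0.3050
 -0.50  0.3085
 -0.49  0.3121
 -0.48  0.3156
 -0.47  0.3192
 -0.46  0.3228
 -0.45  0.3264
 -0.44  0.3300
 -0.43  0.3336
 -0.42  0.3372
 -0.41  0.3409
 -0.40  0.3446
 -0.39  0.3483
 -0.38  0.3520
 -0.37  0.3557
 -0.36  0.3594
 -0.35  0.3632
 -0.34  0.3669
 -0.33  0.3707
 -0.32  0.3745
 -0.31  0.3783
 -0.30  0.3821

σ√T = 0.18·√0.5 = 0.1273
ln(S/K) + (r − q + σ²/2)T = ln(430/460) + (0.069 − 0.04 + 0.18²/2)·0.5 = -0.0674 + 0.0226 = -0.0448
d₁ = -0.0448 / 0.1273 = -0.3523 → -0.35
d₂ = d₁ − σ√T = -0.3523 − 0.1273 = -0.4796 → -0.48
exp(−qT) = exp(−0.04·0.5) = 0.9802;  exp(−rT) = exp(−0.069·0.5) = 0.9661
C = 430·0.9802·N(-0.35) − 460·0.9661·N(-0.48) = 430·0.9802·0.3632 − 460·0.9661·0.3156 = 153.0837 − 140.2545 = 12.8292

12.83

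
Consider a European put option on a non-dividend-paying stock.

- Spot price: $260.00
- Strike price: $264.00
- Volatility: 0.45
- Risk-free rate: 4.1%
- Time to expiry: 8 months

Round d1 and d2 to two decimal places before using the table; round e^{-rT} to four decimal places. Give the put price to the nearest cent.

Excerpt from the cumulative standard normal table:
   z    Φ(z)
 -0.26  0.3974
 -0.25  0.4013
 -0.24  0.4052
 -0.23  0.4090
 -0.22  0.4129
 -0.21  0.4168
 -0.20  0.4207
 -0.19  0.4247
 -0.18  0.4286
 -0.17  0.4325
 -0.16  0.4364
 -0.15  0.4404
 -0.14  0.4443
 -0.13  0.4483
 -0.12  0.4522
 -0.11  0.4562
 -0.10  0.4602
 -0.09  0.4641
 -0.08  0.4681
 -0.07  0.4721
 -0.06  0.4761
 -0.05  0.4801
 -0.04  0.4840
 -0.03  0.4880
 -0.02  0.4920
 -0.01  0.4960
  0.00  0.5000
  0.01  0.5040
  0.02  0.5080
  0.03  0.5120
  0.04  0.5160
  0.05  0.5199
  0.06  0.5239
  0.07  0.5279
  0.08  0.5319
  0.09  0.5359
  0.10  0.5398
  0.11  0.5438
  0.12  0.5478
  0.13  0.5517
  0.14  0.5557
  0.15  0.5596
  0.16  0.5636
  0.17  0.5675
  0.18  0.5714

$36.39

σ√T = 0.45·√0.6667 = 0.3674
ln(S/K) + (r + σ²/2)T = ln(260/264) + (0.041 + 0.45²/2)·0.6667 = -0.0153 + 0.0948 = 0.0796
d₁ = 0.0796 / 0.3674 = 0.2166 ≈ 0.22
d₂ = d₁ − σ√T = 0.2166 − 0.3674 = -0.1509 ≈ -0.15
exp(−rT) = exp(−0.041·0.6667) = 0.9730
P = 264·0.9730·N(0.15) − 260·N(-0.22) = 264·0.9730·0.5596 − 260·0.4129 = 143.7456 − 107.3540 = 36.3916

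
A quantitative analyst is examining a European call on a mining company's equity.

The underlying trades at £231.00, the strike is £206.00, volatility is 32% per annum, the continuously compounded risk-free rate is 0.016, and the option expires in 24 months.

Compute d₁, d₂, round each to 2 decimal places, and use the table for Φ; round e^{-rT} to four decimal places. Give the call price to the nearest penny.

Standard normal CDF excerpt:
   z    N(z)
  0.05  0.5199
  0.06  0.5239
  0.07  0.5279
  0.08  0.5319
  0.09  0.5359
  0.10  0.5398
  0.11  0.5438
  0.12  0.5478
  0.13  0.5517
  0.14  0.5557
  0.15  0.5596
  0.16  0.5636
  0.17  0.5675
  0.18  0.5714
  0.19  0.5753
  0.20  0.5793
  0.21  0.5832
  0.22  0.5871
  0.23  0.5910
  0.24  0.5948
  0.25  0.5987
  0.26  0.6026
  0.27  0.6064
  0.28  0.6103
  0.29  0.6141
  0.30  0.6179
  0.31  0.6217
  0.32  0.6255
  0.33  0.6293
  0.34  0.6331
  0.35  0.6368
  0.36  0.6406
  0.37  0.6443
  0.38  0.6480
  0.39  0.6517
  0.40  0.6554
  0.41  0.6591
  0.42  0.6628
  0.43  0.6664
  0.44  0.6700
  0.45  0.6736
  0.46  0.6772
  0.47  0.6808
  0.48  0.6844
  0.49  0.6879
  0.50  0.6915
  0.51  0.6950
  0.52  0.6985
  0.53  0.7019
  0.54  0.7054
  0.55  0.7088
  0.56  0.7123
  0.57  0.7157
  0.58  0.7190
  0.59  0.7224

£56.04

σ√T = 0.32·√2 = 0.4525
d₁ = [ln(231/206) + (0.016 + ½·0.32²)·2] / (σ√T) = (0.1145 + 0.1344) / 0.4525 = 0.5501 which rounds to 0.55
d₂ = 0.5501 − 0.4525 = 0.0975 which rounds to 0.10
exp(−rT) = exp(−0.016·2) = 0.9685
C = 231·N(0.55) − 206·0.9685·N(0.10) = 231·0.7088 − 206·0.9685·0.5398 = 163.7328 − 107.6960 = 56.0368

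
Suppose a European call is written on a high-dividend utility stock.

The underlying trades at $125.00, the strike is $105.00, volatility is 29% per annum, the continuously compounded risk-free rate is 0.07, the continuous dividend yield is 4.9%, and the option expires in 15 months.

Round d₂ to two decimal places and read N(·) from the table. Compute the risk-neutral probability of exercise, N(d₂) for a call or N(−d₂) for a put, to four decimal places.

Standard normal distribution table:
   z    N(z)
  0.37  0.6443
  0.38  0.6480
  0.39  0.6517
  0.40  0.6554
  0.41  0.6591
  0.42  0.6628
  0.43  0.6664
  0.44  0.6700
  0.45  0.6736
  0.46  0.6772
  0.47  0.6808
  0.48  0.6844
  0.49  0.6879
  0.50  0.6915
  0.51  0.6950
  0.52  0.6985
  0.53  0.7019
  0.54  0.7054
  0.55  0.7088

0.6772

σ√T = 0.29·√1.25 = 0.3242
d₁ = [ln(125/105) + (0.07 − 0.049 + 0.29²/2)·1.25] / 0.3242 = [0.1744 + 0.0788] / 0.3242 = 0.7808 ⇒ 0.78
d₂ = d₁ − σ√T = 0.7808 − 0.3242 = 0.4566 ⇒ 0.46
Risk-neutral Pr[S_T > K] = N(d₂) = N(0.46) = 0.6772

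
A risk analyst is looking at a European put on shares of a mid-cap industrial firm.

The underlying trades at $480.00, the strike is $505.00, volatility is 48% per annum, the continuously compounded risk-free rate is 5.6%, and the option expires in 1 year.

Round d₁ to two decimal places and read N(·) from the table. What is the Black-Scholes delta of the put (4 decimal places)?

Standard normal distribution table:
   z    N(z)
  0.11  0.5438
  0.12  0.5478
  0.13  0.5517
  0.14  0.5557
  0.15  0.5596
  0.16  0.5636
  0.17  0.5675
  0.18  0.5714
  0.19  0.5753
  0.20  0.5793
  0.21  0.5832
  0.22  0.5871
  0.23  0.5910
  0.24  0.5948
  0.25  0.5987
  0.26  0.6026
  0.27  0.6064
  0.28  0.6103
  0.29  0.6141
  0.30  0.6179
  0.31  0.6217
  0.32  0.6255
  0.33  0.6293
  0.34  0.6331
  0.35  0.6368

T = 1;  σ√T = 0.4800
d₁ = [ln(480/505) + (0.056 + 0.48²/2)·1] / 0.4800 = [-0.0508 + 0.1712] / 0.4800 = 0.2509 ⇒ 0.25
N(d₁) = N(0.25) = 0.5987
Δ_put = N(d₁) − 1 = 0.5987 − 1 = -0.4013

-0.4013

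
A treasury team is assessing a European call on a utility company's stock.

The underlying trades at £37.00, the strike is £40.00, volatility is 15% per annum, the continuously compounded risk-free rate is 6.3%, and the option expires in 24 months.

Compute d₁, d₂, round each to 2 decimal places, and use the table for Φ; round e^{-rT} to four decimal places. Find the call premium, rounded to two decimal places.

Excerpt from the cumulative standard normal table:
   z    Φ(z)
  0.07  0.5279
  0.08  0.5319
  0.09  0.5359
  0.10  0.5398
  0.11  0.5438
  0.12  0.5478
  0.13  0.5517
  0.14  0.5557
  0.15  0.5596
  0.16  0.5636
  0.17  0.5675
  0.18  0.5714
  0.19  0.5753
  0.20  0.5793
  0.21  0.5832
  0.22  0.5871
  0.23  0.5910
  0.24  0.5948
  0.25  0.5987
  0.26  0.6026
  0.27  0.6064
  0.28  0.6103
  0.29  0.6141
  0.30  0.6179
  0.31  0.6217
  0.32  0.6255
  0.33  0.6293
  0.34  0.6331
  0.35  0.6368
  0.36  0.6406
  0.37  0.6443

£3.97

T = 2;  σ√T = 0.2121
d₁ = [ln(37/40) + (0.063 + 0.15²/2)·2] / 0.2121 = [-0.0780 + 0.1485] / 0.2121 = 0.3325 which rounds to 0.33
d₂ = d₁ − σ√T = 0.3325 − 0.2121 = 0.1204 which rounds to 0.12
exp(−rT) = exp(−0.063·2) = 0.8816
C = 37·N(0.33) − 40·0.8816·N(0.12) = 37·0.6293 − 40·0.8816·0.5478 = 23.2841 − 19.3176 = 3.9665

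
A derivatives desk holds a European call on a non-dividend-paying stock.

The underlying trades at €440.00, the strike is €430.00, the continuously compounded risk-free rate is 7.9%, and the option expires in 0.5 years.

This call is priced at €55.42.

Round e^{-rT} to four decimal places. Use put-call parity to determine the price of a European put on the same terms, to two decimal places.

exp(−rT) = exp(−0.079·0.5) = 0.9613
Put-call parity: C − P = S − K·e^(−rT) = 440 − 430·0.9613 = 440 − 413.3590 = 26.6410
P = C − (C − P) = 55.42 − (26.6410) = 28.7790

€28.78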